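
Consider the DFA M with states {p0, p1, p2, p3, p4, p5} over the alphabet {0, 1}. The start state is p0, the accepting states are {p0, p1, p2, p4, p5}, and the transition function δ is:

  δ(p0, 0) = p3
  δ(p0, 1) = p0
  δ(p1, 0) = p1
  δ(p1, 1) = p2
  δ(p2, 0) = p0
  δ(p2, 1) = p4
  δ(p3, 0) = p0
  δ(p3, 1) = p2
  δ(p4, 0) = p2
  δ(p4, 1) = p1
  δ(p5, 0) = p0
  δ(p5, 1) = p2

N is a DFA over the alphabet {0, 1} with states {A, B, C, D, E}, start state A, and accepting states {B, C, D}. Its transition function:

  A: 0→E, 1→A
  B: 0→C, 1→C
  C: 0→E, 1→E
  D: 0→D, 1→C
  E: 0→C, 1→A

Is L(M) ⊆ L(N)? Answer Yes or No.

The empty string ε is in L(M) but not in L(N).
So L(M) ⊄ L(N).

No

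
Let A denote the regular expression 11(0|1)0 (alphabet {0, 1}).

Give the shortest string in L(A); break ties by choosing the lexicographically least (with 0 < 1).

1100

By inspection of the expression, no string of length less than 4 matches, and 1100 is the lexicographically first match of length 4.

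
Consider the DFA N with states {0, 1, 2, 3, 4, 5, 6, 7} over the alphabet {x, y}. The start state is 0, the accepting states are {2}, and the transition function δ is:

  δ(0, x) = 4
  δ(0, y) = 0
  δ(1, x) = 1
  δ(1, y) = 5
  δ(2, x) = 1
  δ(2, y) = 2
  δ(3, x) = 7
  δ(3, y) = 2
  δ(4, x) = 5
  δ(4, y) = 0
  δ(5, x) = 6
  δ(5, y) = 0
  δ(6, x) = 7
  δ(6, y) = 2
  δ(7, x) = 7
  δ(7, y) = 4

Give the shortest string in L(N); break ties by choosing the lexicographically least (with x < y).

A breadth-first search from 0 reaches an accepting state first via the path 0 → 4 → 5 → 6 → 2 on input xxxy.
No string of length < 4 is accepted (BFS exhausts all shorter strings without reaching an accepting state), and xxxy is the lexicographically least accepting string of length 4.

xxxy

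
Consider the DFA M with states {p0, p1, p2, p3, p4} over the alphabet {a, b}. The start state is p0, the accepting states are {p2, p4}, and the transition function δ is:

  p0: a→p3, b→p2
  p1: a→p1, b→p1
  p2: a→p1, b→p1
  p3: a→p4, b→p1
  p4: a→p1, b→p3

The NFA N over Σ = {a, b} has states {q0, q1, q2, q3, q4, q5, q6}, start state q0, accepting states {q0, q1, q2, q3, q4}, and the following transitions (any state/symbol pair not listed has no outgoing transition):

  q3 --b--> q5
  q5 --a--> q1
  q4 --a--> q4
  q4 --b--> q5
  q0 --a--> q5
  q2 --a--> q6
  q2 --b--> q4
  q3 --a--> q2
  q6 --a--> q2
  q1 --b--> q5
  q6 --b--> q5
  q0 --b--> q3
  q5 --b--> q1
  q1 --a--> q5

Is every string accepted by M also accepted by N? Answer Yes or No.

Exploring the product automaton M × N from the start pair (p0, q0), following both machines on each input symbol, reaches 9 state pairs: (p0, q0), (p3, q5), (p2, q3), (p4, q1), (p1, q1), (p1, q2), (p1, q5), (p1, q6), (p1, q4).
M accepts in {p2, p4} and N accepts in {q0, q1, q2, q3, q4}. The reachable pairs whose M-component is accepting are (p2, q3), (p4, q1); in each of them the N-component is accepting too, so the product for L(M) \ L(N) (M-component accepting, N-component rejecting) has no reachable accepting pair and the difference is empty.
Hence every string in L(M) is also in L(N).

Yes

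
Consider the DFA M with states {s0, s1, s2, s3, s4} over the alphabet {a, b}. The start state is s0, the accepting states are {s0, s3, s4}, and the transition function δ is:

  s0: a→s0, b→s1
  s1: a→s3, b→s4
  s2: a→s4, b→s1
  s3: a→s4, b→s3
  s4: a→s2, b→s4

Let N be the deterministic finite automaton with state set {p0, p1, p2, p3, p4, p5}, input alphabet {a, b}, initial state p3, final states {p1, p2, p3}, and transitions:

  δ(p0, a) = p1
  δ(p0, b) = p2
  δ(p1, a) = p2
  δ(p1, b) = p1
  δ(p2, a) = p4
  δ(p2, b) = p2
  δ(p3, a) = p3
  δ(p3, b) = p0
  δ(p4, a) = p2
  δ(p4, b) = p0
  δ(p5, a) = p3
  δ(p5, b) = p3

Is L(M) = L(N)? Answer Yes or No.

Yes

Exploring the product automaton M × N from the start pair (s0, p3), following both machines on each input symbol, reaches 5 state pairs: (s0, p3), (s1, p0), (s3, p1), (s4, p2), (s2, p4).
M accepts in {s0, s3, s4} and N accepts in {p1, p2, p3}. In every reachable pair the two components are either both accepting — (s0, p3), (s3, p1), (s4, p2) — or both non-accepting, so no string is accepted by exactly one of the machines: L(M) \ L(N) and L(N) \ L(M) are both empty.
Hence every string is accepted by M iff it is accepted by N, and the two languages coincide.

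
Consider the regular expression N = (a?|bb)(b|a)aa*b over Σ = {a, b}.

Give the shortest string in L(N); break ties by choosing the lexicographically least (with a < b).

aab

By inspection of the expression, no string of length less than 3 matches, and aab is the lexicographically first match of length 3.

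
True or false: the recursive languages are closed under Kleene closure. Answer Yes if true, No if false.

Yes

For an input w of length n, decide by dynamic programming over positions 0..n whether w factors into blocks from L, calling the decider for L on each of the O(n²) substrings; every call halts, so this decides L*.
So the recursive languages are closed under Kleene star.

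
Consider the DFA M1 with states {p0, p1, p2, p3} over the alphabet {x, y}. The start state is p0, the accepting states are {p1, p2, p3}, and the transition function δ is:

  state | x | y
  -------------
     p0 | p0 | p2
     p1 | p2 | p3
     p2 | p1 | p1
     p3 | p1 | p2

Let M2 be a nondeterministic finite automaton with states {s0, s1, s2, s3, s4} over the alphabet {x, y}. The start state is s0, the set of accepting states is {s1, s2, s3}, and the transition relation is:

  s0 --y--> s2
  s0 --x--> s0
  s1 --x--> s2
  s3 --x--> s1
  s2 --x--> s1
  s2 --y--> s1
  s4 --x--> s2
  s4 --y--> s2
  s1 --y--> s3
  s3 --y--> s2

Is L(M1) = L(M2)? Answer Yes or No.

Exploring the product automaton M1 × M2 from the start pair (p0, s0), following both machines on each input symbol, reaches 4 state pairs: (p0, s0), (p2, s2), (p1, s1), (p3, s3).
M1 accepts in {p1, p2, p3} and M2 accepts in {s1, s2, s3}. In every reachable pair the two components are either both accepting — (p2, s2), (p1, s1), (p3, s3) — or both non-accepting, so no string is accepted by exactly one of the machines: L(M1) \ L(M2) and L(M2) \ L(M1) are both empty.
Hence every string is accepted by M1 iff it is accepted by M2, and the two languages coincide.

Yes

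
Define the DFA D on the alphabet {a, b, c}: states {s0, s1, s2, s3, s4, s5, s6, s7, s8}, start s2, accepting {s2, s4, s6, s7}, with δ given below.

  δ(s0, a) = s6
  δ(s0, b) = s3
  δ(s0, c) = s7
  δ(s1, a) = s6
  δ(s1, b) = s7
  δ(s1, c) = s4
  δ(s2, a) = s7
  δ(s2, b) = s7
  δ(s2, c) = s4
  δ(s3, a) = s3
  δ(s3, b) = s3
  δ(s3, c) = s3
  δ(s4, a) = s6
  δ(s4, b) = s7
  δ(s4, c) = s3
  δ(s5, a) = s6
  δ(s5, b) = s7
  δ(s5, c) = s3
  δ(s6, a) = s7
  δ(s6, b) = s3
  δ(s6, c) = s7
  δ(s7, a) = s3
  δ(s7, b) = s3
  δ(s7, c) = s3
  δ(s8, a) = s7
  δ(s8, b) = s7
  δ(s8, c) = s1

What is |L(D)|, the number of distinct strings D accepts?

8

The useful subgraph on states {s2, s4, s6, s7} is acyclic, so L(D) is finite; the longest accepting path visits 4 useful states, giving maximum string length 3.
Counting accepting paths from s2 by length: 1 of length 0, 3 of length 1, 2 of length 2, 2 of length 3. Total 8.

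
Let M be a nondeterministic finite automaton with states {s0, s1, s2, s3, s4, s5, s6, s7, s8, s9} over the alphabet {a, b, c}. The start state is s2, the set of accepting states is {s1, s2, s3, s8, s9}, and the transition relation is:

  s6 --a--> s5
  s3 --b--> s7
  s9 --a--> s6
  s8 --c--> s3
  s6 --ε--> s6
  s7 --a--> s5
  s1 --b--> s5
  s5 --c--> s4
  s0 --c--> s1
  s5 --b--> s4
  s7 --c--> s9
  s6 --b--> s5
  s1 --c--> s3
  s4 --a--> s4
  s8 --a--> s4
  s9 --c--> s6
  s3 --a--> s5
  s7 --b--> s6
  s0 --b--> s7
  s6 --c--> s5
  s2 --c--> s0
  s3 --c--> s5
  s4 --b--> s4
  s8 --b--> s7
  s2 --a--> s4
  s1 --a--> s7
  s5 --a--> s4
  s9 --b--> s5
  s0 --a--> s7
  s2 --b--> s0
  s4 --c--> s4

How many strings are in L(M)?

13

The useful subgraph on states {s0, s1, s2, s3, s7, s9} is acyclic, so L(M) is finite; the longest accepting path visits 6 useful states, giving maximum string length 5.
Counting accepting paths from s2 by length: 1 of length 0, 2 of length 2, 6 of length 3, 2 of length 4, 2 of length 5. Total 13.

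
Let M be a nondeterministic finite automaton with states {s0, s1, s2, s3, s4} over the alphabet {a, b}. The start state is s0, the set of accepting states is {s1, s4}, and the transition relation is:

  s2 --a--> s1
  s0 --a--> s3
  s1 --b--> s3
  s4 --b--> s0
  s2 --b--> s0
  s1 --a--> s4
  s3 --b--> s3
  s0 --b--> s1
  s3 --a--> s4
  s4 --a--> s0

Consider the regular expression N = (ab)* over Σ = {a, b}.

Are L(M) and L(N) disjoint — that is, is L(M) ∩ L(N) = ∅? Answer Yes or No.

Converting the expression N to a DFA (subset construction, then merging equivalent states) gives the minimal DFA with states {n0, n1, n2}, start state n0, accepting states {n0} and transitions n0: a→n1, b→n2; n1: a→n2, b→n0; n2: a→n2, b→n2.
Exploring the product automaton M × N from the start pair (s0, n0), following both machines on each input symbol, reaches 8 state pairs: (s0, n0), (s3, n1), (s1, n2), (s4, n2), (s3, n0), (s3, n2), (s0, n2), (s4, n1).
M accepts in {s1, s4} and N accepts in {n0}; no reachable pair has both components accepting, so no string drives both machines to acceptance simultaneously and L(M) ∩ L(N) = ∅.
So no string is accepted by both, and the intersection is empty.

Yes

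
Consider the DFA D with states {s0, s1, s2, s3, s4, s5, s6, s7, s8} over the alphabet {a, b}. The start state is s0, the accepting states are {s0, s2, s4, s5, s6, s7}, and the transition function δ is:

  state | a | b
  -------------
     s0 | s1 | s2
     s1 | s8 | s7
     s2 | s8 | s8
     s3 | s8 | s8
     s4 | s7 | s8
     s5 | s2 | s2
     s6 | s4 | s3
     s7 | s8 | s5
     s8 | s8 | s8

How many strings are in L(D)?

The useful subgraph on states {s0, s1, s2, s5, s7} is acyclic, so L(D) is finite; the longest accepting path visits 5 useful states, giving maximum string length 4.
Counting accepting paths from s0 by length: 1 of length 0, 1 of length 1, 1 of length 2, 1 of length 3, 2 of length 4. Total 6.

6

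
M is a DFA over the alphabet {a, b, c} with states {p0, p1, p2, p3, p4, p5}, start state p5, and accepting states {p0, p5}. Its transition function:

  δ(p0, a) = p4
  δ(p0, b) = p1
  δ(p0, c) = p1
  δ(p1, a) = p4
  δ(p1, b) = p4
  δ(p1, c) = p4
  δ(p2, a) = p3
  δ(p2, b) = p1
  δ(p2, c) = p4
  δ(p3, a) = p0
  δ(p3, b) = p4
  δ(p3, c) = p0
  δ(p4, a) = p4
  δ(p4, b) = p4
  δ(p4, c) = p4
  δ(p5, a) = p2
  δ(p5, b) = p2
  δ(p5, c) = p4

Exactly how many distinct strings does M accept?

5

The useful subgraph on states {p0, p2, p3, p5} is acyclic, so L(M) is finite; the longest accepting path visits 4 useful states, giving maximum string length 3.
Counting accepting paths from p5 by length: 1 of length 0, 4 of length 3. Total 5.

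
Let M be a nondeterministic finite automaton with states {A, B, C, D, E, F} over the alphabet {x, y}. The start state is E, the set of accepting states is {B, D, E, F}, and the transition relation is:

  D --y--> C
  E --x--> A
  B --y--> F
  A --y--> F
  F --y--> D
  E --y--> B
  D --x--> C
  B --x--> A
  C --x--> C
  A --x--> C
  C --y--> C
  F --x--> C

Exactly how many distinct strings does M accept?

The useful subgraph on states {A, B, D, E, F} is acyclic, so L(M) is finite; the longest accepting path visits 5 useful states, giving maximum string length 4.
Counting accepting paths from E by length: 1 of length 0, 1 of length 1, 2 of length 2, 3 of length 3, 1 of length 4. Total 8.

8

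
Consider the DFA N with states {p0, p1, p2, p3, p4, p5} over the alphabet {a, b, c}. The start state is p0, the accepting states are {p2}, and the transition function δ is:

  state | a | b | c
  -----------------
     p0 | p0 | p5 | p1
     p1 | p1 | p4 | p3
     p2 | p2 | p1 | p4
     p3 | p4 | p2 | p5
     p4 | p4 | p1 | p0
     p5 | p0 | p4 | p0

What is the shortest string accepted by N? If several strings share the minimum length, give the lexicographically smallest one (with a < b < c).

ccb

A breadth-first search from p0 reaches an accepting state first via the path p0 → p1 → p3 → p2 on input ccb.
No string of length < 3 is accepted (BFS exhausts all shorter strings without reaching an accepting state), and ccb is the lexicographically least accepting string of length 3.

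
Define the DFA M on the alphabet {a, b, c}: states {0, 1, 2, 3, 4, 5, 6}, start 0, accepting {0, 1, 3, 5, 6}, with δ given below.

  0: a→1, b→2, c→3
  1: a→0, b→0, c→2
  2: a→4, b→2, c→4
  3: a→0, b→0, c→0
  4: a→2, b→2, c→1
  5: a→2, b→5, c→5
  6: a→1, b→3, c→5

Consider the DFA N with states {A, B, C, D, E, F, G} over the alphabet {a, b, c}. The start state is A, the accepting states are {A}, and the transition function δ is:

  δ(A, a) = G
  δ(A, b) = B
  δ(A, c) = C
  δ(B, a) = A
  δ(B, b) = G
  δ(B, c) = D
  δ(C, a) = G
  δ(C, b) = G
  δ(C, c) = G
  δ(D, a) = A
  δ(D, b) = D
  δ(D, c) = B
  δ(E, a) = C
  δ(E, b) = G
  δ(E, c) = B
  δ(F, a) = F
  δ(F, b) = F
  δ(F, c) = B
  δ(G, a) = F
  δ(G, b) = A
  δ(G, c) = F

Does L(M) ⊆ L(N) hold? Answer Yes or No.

No

The string a is in L(M) but not in L(N).
So L(M) ⊄ L(N).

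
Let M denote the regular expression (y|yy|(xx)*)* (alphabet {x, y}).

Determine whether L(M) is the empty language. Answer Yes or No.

The empty string ε matches the expression, so it belongs to L(M).
Since L(M) contains at least one string, it is not empty.

No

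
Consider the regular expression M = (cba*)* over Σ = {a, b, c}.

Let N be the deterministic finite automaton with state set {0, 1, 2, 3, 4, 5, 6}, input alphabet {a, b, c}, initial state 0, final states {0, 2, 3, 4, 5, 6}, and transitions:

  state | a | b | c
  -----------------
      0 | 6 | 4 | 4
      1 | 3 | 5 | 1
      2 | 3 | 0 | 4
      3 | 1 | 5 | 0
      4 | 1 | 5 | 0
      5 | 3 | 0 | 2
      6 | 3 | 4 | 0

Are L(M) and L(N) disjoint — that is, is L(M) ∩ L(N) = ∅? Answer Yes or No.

No

The empty string ε is accepted by both M and N.
Hence L(M) ∩ L(N) ≠ ∅.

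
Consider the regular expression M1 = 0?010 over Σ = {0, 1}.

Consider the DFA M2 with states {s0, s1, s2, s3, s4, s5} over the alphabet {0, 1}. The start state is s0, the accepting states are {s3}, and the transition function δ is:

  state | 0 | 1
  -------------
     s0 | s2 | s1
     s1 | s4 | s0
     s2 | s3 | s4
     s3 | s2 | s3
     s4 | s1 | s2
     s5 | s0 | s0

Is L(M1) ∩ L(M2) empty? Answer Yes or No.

Yes

Converting the expression M1 to a DFA (subset construction, then merging equivalent states) gives the minimal DFA with states {r0, r1, r2, r3, r4, r5}, start state r0, accepting states {r5} and transitions r0: 0→r1, 1→r2; r1: 0→r3, 1→r4; r2: 0→r2, 1→r2; r3: 0→r2, 1→r4; r4: 0→r5, 1→r2; r5: 0→r2, 1→r2.
Exploring the product automaton M1 × M2 from the start pair (r0, s0), following both machines on each input symbol, reaches 12 state pairs: (r0, s0), (r1, s2), (r2, s1), (r3, s3), (r4, s4), (r2, s4), (r2, s0), (r2, s2), (r4, s3), (r5, s1), (r2, s3), (r5, s2).
M1 accepts in {r5} and M2 accepts in {s3}; no reachable pair has both components accepting, so no string drives both machines to acceptance simultaneously and L(M1) ∩ L(M2) = ∅.
So no string is accepted by both, and the intersection is empty.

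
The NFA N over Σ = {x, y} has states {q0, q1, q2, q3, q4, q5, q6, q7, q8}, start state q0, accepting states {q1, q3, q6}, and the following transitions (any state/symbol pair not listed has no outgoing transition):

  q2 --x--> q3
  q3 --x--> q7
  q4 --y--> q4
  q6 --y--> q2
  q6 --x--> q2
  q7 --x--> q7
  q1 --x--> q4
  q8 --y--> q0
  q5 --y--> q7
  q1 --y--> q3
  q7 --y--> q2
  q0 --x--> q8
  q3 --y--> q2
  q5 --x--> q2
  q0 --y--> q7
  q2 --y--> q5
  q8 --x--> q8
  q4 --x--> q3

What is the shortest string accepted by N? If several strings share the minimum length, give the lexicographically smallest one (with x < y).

yyx

A breadth-first search from q0 reaches an accepting state first via the path q0 → q7 → q2 → q3 on input yyx.
No string of length < 3 is accepted (BFS exhausts all shorter strings without reaching an accepting state), and yyx is the lexicographically least accepting string of length 3.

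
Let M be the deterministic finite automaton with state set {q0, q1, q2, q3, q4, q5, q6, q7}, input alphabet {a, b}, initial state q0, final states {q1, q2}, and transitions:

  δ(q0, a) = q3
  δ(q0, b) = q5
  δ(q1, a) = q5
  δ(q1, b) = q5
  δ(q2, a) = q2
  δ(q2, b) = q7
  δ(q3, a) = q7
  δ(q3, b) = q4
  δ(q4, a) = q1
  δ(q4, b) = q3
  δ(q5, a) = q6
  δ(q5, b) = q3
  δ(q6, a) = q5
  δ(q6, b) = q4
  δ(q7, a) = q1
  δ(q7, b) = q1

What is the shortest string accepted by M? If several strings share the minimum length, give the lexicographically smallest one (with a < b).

A breadth-first search from q0 reaches an accepting state first via the path q0 → q3 → q7 → q1 on input aaa.
No string of length < 3 is accepted (BFS exhausts all shorter strings without reaching an accepting state), and aaa is the lexicographically least accepting string of length 3.

aaa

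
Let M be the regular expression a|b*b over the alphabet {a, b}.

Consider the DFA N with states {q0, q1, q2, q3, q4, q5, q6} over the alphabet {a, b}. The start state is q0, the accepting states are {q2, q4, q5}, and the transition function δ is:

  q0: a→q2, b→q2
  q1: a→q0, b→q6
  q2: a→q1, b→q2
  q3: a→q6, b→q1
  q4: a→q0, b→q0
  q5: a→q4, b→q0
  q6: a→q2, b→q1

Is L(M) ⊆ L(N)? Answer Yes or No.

Converting the expression M to a DFA (subset construction, then merging equivalent states) gives the minimal DFA with states {m0, m1, m2, m3}, start state m0, accepting states {m1, m2} and transitions m0: a→m1, b→m2; m1: a→m3, b→m3; m2: a→m3, b→m2; m3: a→m3, b→m3.
Exploring the product automaton M × N from the start pair (m0, q0), following both machines on each input symbol, reaches 7 state pairs: (m0, q0), (m1, q2), (m2, q2), (m3, q1), (m3, q2), (m3, q0), (m3, q6).
M accepts in {m1, m2} and N accepts in {q2, q4, q5}. The reachable pairs whose M-component is accepting are (m1, q2), (m2, q2); in each of them the N-component is accepting too, so the product for L(M) \ L(N) (M-component accepting, N-component rejecting) has no reachable accepting pair and the difference is empty.
Hence every string in L(M) is also in L(N).

Yes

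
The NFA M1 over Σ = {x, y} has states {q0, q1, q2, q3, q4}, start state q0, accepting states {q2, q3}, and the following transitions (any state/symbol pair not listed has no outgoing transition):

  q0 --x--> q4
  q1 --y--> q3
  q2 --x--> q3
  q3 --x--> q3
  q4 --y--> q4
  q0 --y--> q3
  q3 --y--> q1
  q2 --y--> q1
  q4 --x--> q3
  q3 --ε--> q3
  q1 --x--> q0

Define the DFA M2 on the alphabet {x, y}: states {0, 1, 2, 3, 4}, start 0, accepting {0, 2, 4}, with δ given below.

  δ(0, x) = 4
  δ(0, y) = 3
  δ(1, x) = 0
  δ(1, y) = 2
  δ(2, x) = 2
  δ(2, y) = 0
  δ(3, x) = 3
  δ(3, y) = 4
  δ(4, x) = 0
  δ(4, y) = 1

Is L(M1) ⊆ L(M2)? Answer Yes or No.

No

The string y is in L(M1) but not in L(M2).
So L(M1) ⊄ L(M2).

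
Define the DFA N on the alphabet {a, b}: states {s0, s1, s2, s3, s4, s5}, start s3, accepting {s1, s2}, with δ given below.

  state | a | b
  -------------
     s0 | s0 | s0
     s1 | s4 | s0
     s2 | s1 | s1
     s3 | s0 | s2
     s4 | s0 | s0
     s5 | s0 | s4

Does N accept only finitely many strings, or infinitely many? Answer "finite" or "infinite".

finite

The useful states (reachable from s3 and able to reach an accepting state) are {s1, s2, s3}.
Restricted to these states the transition graph has no cycle, so every accepting path has bounded length and L is finite.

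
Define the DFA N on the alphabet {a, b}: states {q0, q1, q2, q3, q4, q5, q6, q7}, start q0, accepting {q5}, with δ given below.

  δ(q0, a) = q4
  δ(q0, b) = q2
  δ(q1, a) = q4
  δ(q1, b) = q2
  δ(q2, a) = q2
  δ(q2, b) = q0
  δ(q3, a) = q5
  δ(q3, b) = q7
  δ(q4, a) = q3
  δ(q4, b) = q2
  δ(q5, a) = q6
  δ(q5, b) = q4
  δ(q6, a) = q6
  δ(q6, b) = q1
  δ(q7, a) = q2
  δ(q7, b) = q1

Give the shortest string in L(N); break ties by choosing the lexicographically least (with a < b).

aaa

A breadth-first search from q0 reaches an accepting state first via the path q0 → q4 → q3 → q5 on input aaa.
No string of length < 3 is accepted (BFS exhausts all shorter strings without reaching an accepting state), and aaa is the lexicographically least accepting string of length 3.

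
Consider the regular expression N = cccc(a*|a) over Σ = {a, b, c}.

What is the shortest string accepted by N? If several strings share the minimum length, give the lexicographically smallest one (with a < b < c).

By inspection of the expression, no string of length less than 4 matches, and cccc is the lexicographically first match of length 4.

cccc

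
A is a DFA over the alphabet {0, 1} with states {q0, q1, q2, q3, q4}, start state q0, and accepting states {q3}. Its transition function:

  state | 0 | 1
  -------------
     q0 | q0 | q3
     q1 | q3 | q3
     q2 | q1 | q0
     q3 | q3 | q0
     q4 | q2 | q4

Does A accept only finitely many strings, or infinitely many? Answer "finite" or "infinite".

State q0 is reachable from the start and can reach an accepting state, and it lies on the cycle q0 → q0.
Traversing that cycle any number of times yields accepted strings of unbounded length, so the language is infinite.

infinite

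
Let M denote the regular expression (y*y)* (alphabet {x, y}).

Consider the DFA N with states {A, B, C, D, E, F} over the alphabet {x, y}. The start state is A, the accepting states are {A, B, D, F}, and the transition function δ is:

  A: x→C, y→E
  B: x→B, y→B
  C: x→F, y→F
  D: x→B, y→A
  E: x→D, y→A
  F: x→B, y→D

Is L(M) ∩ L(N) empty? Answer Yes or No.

No

The empty string ε is accepted by both M and N.
Hence L(M) ∩ L(N) ≠ ∅.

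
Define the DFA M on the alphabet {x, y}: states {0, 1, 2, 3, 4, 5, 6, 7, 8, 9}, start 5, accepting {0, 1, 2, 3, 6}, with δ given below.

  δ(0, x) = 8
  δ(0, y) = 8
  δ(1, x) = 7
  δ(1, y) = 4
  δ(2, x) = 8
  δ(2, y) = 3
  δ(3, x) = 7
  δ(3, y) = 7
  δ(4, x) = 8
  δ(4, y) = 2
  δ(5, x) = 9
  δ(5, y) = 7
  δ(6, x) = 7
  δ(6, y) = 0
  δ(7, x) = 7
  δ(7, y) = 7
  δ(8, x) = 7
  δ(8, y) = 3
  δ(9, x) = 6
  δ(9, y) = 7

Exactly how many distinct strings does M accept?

4

The useful subgraph on states {0, 3, 5, 6, 8, 9} is acyclic, so L(M) is finite; the longest accepting path visits 6 useful states, giving maximum string length 5.
Counting accepting paths from 5 by length: 1 of length 2, 1 of length 3, 2 of length 5. Total 4.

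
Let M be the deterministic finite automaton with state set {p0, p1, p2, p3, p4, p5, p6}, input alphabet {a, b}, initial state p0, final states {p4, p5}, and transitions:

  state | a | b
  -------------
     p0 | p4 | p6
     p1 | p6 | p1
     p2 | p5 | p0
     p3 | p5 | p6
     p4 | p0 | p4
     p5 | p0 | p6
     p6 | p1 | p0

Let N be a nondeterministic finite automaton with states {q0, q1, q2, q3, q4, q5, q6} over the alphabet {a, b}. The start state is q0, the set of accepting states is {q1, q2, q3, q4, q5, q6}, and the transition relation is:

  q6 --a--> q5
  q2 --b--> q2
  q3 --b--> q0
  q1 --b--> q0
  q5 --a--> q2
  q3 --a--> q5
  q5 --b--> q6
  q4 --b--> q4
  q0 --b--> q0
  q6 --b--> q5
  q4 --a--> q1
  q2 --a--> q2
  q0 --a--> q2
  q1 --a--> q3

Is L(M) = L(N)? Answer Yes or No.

No

The string aa is accepted by N but rejected by M.
So L(M) ≠ L(N).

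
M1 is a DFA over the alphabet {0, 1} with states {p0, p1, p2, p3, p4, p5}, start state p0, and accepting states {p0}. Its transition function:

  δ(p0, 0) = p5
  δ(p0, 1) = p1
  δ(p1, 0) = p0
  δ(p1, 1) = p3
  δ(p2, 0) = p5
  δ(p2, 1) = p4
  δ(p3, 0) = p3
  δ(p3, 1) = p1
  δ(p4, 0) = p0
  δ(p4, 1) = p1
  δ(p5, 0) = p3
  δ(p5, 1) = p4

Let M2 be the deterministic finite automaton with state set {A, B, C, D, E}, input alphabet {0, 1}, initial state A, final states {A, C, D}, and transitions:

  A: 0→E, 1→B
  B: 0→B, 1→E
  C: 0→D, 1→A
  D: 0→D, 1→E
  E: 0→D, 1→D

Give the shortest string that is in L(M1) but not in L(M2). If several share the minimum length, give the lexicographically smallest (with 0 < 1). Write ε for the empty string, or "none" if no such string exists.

The string 10 is accepted by M1 but not by M2.
No shorter string lies in the difference, and 10 is the lexicographically first length-2 string in L(M1) \ L(M2).

10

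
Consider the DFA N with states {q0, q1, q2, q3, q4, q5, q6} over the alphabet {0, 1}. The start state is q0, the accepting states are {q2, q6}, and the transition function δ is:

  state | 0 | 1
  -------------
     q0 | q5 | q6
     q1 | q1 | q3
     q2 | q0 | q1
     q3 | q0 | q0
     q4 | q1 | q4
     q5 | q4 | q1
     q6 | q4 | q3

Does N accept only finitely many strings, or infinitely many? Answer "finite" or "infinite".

infinite

State q1 is reachable from the start and can reach an accepting state, and it lies on the cycle q1 → q1.
Traversing that cycle any number of times yields accepted strings of unbounded length, so the language is infinite.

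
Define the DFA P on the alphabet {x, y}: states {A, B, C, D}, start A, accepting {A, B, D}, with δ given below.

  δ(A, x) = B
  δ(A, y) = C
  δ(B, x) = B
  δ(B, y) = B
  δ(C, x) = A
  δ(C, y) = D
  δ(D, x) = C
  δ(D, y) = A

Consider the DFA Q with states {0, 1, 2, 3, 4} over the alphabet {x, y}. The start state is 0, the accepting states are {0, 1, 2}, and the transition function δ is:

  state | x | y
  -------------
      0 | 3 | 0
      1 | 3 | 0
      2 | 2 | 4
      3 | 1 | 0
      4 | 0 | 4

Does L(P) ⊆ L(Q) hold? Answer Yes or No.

No

The string x is in L(P) but not in L(Q).
So L(P) ⊄ L(Q).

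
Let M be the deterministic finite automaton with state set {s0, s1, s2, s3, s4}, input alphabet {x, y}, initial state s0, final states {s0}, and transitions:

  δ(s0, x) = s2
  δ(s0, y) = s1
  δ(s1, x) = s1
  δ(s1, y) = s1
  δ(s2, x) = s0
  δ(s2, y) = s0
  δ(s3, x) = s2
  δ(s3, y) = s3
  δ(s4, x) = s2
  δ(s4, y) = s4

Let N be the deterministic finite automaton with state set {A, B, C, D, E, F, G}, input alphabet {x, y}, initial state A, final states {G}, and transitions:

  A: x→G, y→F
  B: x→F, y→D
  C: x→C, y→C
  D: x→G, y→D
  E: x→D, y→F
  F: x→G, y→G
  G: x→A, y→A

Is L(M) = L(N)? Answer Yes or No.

No

The empty string ε is accepted by M but rejected by N.
So L(M) ≠ L(N).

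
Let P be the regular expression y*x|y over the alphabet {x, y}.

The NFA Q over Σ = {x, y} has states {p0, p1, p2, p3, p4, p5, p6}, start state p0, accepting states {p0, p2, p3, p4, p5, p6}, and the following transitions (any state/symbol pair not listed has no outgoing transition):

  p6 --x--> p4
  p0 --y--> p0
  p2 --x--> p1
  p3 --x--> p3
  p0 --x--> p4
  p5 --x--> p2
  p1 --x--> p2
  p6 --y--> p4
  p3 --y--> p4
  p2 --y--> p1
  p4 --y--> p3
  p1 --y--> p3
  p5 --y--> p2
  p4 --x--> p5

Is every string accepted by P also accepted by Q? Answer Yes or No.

Converting the expression P to a DFA (subset construction, then merging equivalent states) gives the minimal DFA with states {r0, r1, r2, r3, r4}, start state r0, accepting states {r1, r2} and transitions r0: x→r1, y→r2; r1: x→r3, y→r3; r2: x→r1, y→r4; r3: x→r3, y→r3; r4: x→r1, y→r4.
Exploring the product automaton P × Q from the start pair (r0, p0), following both machines on each input symbol, reaches 9 state pairs: (r0, p0), (r1, p4), (r2, p0), (r3, p5), (r3, p3), (r4, p0), (r3, p2), (r3, p4), (r3, p1).
P accepts in {r1, r2} and Q accepts in {p0, p2, p3, p4, p5, p6}. The reachable pairs whose P-component is accepting are (r1, p4), (r2, p0); in each of them the Q-component is accepting too, so the product for L(P) \ L(Q) (P-component accepting, Q-component rejecting) has no reachable accepting pair and the difference is empty.
Hence every string in L(P) is also in L(Q).

Yes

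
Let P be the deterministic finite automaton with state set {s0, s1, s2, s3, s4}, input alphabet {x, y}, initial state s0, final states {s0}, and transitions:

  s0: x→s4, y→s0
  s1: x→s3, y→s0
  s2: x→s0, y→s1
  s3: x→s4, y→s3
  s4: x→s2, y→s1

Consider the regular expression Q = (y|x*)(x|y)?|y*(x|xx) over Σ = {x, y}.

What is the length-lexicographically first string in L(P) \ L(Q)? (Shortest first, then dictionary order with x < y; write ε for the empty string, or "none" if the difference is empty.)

xyy

The string xyy is accepted by P but not by Q.
No shorter string lies in the difference, and xyy is the lexicographically first length-3 string in L(P) \ L(Q).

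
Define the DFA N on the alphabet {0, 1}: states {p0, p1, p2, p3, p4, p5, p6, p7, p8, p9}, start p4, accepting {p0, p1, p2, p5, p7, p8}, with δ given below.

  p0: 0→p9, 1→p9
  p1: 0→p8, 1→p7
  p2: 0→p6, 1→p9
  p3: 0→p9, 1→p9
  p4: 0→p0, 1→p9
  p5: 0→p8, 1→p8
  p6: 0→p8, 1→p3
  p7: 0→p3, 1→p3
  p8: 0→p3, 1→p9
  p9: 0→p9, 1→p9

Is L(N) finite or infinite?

The useful states (reachable from p4 and able to reach an accepting state) are {p0, p4}.
Restricted to these states the transition graph has no cycle, so every accepting path has bounded length and L is finite.

finite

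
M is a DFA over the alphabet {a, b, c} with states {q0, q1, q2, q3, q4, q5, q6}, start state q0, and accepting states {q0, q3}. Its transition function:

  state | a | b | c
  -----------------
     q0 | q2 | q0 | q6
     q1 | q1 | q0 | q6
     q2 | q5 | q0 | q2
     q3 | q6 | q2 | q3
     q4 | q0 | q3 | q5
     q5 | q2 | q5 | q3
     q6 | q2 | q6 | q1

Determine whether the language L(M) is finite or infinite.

infinite

State q0 is reachable from the start and can reach an accepting state, and it lies on the cycle q0 → q0.
Traversing that cycle any number of times yields accepted strings of unbounded length, so the language is infinite.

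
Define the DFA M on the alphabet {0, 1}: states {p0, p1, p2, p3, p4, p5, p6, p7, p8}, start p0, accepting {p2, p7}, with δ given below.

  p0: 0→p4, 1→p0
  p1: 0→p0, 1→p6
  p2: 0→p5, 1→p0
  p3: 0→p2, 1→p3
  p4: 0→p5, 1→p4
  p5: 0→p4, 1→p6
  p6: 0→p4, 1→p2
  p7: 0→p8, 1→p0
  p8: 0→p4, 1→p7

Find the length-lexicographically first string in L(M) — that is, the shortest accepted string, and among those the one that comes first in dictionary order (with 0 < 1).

0011

A breadth-first search from p0 reaches an accepting state first via the path p0 → p4 → p5 → p6 → p2 on input 0011.
No string of length < 4 is accepted (BFS exhausts all shorter strings without reaching an accepting state), and 0011 is the lexicographically least accepting string of length 4.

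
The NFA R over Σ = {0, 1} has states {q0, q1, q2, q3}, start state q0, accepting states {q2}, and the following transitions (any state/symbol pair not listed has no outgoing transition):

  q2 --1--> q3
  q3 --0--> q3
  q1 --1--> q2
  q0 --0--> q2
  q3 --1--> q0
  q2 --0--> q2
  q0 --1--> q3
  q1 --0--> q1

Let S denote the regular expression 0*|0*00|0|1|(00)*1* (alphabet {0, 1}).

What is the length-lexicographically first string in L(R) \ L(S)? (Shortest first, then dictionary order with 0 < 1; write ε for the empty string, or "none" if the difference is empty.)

110

The string 110 is accepted by R but not by S.
No shorter string lies in the difference, and 110 is the lexicographically first length-3 string in L(R) \ L(S).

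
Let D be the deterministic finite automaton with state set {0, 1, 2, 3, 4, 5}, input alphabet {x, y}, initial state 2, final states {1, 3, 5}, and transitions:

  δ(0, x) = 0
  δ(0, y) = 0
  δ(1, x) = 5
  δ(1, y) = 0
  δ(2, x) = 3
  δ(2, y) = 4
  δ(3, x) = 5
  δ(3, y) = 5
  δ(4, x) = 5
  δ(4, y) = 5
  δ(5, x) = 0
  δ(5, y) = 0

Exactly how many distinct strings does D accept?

5

The useful subgraph on states {2, 3, 4, 5} is acyclic, so L(D) is finite; the longest accepting path visits 3 useful states, giving maximum string length 2.
Counting accepting paths from 2 by length: 1 of length 1, 4 of length 2. Total 5.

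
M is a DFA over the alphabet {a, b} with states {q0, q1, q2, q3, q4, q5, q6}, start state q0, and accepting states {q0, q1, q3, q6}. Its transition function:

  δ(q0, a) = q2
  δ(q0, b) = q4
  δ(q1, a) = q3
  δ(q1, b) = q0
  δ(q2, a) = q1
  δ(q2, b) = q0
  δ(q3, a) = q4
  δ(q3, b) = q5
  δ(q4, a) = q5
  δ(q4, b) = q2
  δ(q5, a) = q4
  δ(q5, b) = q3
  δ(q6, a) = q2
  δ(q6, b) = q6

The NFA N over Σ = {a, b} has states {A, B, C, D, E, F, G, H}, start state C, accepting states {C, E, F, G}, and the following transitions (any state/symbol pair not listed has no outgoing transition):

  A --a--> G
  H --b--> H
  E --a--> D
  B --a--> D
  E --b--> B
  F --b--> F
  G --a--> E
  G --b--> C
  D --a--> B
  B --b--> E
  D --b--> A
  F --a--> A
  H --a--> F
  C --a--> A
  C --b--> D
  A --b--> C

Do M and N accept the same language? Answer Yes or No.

Yes

Exploring the product automaton M × N from the start pair (q0, C), following both machines on each input symbol, reaches 6 state pairs: (q0, C), (q2, A), (q4, D), (q1, G), (q5, B), (q3, E).
M accepts in {q0, q1, q3, q6} and N accepts in {C, E, F, G}. In every reachable pair the two components are either both accepting — (q0, C), (q1, G), (q3, E) — or both non-accepting, so no string is accepted by exactly one of the machines: L(M) \ L(N) and L(N) \ L(M) are both empty.
Hence every string is accepted by M iff it is accepted by N, and the two languages coincide.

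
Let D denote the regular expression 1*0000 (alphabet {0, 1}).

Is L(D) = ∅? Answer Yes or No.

No

The string 0000 matches the expression, so it belongs to L(D).
Since L(D) contains at least one string, it is not empty.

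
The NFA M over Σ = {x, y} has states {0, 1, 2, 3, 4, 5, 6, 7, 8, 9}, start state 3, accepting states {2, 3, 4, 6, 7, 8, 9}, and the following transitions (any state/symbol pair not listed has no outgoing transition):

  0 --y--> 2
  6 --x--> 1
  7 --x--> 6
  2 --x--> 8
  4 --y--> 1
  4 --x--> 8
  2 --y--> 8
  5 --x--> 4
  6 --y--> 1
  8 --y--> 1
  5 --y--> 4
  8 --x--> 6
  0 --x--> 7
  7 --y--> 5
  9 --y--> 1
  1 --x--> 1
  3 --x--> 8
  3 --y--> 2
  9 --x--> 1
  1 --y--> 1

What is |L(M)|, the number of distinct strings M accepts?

8

The useful subgraph on states {2, 3, 6, 8} is acyclic, so L(M) is finite; the longest accepting path visits 4 useful states, giving maximum string length 3.
Counting accepting paths from 3 by length: 1 of length 0, 2 of length 1, 3 of length 2, 2 of length 3. Total 8.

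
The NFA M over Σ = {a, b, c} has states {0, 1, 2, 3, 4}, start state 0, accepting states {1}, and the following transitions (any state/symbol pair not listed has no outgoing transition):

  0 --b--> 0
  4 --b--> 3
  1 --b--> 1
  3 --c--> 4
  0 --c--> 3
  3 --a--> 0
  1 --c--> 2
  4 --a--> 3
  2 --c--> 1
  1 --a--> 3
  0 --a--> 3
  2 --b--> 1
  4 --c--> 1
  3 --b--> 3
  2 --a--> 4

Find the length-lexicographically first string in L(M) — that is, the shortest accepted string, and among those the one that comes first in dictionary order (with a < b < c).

acc

A breadth-first search from 0 reaches an accepting state first via the path 0 → 3 → 4 → 1 on input acc.
No string of length < 3 is accepted (BFS exhausts all shorter strings without reaching an accepting state), and acc is the lexicographically least accepting string of length 3.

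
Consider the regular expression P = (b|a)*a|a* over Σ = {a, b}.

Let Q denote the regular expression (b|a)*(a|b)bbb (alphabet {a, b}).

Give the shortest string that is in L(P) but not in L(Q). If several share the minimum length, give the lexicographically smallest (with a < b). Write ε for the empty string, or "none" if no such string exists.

The empty string ε is accepted by P but not by Q.
Since ε is the unique shortest string, it is the required witness.

ε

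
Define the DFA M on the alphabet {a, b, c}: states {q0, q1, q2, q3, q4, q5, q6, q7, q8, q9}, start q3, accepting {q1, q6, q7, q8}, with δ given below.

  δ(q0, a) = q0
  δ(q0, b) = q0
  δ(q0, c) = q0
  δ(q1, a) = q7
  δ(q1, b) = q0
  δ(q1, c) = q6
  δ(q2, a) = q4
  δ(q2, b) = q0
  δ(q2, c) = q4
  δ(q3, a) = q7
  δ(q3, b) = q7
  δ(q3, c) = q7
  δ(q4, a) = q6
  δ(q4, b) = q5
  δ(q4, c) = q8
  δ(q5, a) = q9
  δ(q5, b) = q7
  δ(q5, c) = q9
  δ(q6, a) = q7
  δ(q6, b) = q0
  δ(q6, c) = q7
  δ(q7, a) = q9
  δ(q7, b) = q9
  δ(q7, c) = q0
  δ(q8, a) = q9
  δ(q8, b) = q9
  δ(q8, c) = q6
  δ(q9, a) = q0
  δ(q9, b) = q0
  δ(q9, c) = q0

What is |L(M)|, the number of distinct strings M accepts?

3

The useful subgraph on states {q3, q7} is acyclic, so L(M) is finite; the longest accepting path visits 2 useful states, giving maximum string length 1.
Counting accepting paths from q3 by length: 3 of length 1. Total 3.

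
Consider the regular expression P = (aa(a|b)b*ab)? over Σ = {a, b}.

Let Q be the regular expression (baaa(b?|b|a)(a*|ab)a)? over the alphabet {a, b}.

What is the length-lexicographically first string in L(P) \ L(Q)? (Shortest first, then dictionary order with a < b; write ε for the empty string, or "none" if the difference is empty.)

The string aaaab is accepted by P but not by Q.
No shorter string lies in the difference, and aaaab is the lexicographically first length-5 string in L(P) \ L(Q).

aaaab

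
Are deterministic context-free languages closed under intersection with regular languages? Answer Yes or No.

Run the DPDA and a DFA for the regular language in lock-step (product of the two finite controls, one shared stack, the DFA component advancing only on genuine input moves); the result is still deterministic and accepts when both components accept.
So the deterministic context-free languages are closed under intersection with a regular language.

Yes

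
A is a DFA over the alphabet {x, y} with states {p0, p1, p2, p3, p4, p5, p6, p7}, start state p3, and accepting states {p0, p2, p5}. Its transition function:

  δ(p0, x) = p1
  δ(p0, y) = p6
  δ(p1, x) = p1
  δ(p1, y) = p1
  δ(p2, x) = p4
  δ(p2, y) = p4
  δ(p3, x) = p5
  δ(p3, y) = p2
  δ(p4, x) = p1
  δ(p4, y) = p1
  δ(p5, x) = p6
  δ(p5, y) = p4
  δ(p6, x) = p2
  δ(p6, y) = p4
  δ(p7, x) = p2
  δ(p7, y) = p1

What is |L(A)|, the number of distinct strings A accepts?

3

The useful subgraph on states {p2, p3, p5, p6} is acyclic, so L(A) is finite; the longest accepting path visits 4 useful states, giving maximum string length 3.
Counting accepting paths from p3 by length: 2 of length 1, 1 of length 3. Total 3.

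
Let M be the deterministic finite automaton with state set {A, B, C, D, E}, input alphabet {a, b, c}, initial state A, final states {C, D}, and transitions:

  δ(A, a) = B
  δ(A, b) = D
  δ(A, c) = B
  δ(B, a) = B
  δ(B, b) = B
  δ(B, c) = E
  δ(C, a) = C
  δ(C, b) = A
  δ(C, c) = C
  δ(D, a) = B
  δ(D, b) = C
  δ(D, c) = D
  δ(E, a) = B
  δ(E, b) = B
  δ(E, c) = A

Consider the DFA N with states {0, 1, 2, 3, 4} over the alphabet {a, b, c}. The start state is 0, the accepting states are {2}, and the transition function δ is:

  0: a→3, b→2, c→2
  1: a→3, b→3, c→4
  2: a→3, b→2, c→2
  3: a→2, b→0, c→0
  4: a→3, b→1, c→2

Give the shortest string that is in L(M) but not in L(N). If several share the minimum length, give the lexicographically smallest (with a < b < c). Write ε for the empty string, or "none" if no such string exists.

The string bba is accepted by M but not by N.
No shorter string lies in the difference, and bba is the lexicographically first length-3 string in L(M) \ L(N).

bba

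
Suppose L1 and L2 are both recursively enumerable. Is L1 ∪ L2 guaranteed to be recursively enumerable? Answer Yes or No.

Yes

Simulate recognisers for L₁ and L₂ in parallel, alternating one step of each, and accept as soon as either accepts.
So the recursively enumerable languages are closed under union.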